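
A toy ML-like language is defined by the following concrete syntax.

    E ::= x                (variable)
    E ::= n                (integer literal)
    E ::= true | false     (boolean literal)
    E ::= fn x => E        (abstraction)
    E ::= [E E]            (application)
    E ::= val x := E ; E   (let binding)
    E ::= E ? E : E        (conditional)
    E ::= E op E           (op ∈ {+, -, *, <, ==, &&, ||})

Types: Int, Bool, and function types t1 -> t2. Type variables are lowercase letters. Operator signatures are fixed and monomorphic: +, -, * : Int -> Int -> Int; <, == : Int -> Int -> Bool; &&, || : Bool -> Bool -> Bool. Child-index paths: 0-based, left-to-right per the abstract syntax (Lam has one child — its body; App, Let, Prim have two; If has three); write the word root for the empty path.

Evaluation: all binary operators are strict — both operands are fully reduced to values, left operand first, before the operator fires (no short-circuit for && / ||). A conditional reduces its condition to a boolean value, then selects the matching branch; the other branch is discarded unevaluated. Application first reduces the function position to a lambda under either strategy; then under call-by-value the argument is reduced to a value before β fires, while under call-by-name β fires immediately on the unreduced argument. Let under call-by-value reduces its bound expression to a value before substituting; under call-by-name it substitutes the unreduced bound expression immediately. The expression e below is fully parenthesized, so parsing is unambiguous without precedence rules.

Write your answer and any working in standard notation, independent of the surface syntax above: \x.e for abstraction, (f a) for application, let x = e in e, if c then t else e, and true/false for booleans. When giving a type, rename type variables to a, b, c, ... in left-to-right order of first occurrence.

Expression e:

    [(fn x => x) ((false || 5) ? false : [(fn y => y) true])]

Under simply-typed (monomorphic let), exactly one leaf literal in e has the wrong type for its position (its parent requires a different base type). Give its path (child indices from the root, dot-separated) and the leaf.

Working:
x : a
\x._ : a -> a
  unify Bool ~ Bool
  unify Int ~ Bool
  FAIL: mismatch Int ~ Bool

Answer: 1.0.1 : 5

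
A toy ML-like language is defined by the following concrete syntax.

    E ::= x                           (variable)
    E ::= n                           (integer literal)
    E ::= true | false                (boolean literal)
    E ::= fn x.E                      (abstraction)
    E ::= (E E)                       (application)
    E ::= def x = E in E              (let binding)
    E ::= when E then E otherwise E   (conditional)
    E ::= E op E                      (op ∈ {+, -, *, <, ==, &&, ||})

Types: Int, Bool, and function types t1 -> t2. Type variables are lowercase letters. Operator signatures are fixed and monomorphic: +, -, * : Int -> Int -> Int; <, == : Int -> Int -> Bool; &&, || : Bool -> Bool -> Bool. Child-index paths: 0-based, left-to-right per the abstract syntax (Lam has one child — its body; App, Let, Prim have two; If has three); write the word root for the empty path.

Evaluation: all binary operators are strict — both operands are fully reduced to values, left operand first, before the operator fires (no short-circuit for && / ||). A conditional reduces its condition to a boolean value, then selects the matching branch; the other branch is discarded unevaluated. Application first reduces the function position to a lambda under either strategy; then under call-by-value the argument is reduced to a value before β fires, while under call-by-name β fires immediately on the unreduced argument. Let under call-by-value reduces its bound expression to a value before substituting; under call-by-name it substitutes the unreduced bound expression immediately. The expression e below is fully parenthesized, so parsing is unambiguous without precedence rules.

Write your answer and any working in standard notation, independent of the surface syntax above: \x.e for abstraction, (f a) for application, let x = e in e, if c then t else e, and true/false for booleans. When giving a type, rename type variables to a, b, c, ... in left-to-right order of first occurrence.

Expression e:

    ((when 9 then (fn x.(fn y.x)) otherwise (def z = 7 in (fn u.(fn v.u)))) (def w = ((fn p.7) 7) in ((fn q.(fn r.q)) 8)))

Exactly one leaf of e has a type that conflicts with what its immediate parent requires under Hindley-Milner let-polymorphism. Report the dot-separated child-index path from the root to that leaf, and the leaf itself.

Working:
  unify Int ~ Bool
  FAIL: mismatch Int ~ Bool

Answer: 0.0 : 9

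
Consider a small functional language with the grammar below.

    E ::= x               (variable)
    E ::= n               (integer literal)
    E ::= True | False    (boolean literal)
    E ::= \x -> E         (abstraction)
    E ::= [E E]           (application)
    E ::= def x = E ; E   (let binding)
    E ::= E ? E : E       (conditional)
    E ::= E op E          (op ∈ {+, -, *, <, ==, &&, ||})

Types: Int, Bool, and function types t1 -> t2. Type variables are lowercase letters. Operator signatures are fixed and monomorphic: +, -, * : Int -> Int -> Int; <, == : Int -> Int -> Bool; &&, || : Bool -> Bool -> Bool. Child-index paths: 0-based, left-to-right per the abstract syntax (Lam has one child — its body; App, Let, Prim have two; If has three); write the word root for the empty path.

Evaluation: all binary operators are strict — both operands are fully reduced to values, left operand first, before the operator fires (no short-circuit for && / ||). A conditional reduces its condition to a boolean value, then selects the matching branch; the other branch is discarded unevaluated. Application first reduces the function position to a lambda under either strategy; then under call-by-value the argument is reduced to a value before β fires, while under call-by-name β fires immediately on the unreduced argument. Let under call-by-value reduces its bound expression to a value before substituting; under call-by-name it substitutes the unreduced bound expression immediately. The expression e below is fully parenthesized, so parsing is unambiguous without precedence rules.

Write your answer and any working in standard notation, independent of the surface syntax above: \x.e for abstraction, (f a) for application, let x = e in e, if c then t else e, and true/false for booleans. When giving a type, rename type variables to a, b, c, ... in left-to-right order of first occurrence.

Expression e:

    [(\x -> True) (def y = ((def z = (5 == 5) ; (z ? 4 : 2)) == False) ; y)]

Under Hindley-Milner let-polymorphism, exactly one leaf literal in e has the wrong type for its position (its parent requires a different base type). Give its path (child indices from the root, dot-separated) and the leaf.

Working:
\x._ : a -> Bool
  unify Int ~ Int
  unify Int ~ Int
let z : Bool
z : Bool
  unify Bool ~ Bool
  unify Int ~ Int
  unify Int ~ Int
  unify Bool ~ Int
  FAIL: mismatch Bool ~ Int

Answer: 1.0.1 : false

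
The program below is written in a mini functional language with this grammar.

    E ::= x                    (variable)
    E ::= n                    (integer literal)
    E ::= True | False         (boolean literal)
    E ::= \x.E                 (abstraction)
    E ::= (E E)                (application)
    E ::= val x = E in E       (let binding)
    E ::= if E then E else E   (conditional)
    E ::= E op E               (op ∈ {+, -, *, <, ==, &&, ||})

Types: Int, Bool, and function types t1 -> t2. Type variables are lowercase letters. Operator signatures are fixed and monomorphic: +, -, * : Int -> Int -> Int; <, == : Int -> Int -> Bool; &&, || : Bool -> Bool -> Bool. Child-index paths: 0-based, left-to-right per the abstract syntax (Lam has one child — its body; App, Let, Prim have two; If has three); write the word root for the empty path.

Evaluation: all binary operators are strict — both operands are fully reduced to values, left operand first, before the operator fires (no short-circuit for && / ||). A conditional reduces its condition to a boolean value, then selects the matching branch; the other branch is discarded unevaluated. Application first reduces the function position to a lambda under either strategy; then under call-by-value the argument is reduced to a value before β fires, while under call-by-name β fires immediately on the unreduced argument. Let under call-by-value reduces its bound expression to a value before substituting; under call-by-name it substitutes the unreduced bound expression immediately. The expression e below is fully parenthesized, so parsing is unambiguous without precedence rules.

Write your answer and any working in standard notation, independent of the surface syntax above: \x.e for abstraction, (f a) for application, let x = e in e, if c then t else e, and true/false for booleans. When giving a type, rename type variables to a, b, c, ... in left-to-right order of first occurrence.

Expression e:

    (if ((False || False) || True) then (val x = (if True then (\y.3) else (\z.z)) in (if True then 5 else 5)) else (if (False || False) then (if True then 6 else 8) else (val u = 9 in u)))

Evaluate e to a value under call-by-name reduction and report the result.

Answer: 5

Trace:
step 0: (if ((false || false) || true) then (let x = (if true then (\y.3) else (\z.z)) in (if true then 5 else 5)) else (if (false || false) then (if true then 6 else 8) else (let u = 9 in u)))
step 1: [delta@0.0] (if (false || true) then (let x = (if true then (\y.3) else (\z.z)) in (if true then 5 else 5)) else (if (false || false) then (if true then 6 else 8) else (let u = 9 in u)))
step 2: [delta@0] (if true then (let x = (if true then (\y.3) else (\z.z)) in (if true then 5 else 5)) else (if (false || false) then (if true then 6 else 8) else (let u = 9 in u)))
step 3: [if@root] (let x = (if true then (\y.3) else (\z.z)) in (if true then 5 else 5))
step 4: [let@root] (if true then 5 else 5)
step 5: [if@root] 5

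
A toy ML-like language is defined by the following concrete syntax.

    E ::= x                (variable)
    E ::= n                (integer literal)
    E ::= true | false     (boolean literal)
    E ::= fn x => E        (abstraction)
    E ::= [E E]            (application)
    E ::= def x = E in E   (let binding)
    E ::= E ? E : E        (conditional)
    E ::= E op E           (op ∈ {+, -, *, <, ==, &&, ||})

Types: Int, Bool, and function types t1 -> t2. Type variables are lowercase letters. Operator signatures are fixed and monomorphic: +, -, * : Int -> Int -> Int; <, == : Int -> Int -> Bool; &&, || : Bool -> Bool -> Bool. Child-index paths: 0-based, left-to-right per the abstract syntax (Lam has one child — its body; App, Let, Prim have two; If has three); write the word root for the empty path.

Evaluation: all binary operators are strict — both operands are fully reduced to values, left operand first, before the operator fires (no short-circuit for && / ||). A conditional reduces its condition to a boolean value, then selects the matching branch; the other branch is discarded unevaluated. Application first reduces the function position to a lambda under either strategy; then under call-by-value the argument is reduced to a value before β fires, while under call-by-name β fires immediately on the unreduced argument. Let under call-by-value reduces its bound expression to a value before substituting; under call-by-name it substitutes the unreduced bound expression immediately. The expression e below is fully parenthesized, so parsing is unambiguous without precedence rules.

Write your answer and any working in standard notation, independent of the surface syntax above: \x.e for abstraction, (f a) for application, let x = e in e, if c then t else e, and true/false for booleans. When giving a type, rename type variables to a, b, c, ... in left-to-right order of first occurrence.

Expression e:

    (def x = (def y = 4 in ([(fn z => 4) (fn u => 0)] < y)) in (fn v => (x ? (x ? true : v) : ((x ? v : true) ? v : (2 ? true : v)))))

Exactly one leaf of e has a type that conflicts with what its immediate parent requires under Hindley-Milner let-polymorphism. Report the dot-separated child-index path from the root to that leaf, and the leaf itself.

Working:
let y : Int
\z._ : a -> Int
\u._ : b -> Int
  unify a -> Int ~ (b -> Int) -> c
  unify a ~ b -> Int
  unify Int ~ c
_ _ : Int
  unify Int ~ Int
y : Int
  unify Int ~ Int
let x : Bool
x : Bool
  unify Bool ~ Bool
x : Bool
  unify Bool ~ Bool
v : d
  unify Bool ~ d
x : Bool
  unify Bool ~ Bool
v : Bool
  unify Bool ~ Bool
  unify Bool ~ Bool
v : Bool
  unify Int ~ Bool
  FAIL: mismatch Int ~ Bool

Answer: 1.0.2.2.0 : 2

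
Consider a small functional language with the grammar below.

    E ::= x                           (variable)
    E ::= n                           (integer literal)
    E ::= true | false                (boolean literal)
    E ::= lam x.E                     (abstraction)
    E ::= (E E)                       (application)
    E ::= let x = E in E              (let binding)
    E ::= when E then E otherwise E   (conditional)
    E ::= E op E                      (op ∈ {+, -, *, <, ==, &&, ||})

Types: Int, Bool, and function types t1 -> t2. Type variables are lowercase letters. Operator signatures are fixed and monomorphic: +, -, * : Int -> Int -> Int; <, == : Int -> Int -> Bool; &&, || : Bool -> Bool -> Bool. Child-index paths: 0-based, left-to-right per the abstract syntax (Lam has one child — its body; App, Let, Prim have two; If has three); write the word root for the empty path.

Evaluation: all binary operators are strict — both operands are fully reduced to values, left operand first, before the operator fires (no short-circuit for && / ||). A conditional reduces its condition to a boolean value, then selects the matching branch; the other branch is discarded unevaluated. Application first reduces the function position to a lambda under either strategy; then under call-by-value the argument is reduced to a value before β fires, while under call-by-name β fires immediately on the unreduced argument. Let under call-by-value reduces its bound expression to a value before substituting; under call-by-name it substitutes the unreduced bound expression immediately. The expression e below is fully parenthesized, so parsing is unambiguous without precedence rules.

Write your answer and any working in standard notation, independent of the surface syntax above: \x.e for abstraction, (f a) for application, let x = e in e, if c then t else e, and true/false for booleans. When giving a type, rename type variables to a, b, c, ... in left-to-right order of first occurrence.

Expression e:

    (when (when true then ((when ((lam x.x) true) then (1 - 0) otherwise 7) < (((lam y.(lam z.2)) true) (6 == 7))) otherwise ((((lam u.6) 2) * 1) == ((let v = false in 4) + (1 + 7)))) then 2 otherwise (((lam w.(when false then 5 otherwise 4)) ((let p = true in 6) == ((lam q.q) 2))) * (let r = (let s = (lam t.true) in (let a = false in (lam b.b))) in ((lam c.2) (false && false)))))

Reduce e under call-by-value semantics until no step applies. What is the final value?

Answer: 2

Trace:
step 0: (if (if true then ((if ((\x.x) true) then (1 - 0) else 7) < (((\y.(\z.2)) true) (6 == 7))) else ((((\u.6) 2) * 1) == ((let v = false in 4) + (1 + 7)))) then 2 else (((\w.(if false then 5 else 4)) ((let p = true in 6) == ((\q.q) 2))) * (let r = (let s = (\t.true) in (let a = false in (\b.b))) in ((\c.2) (false && false)))))
step 1: [if@0] (if ((if ((\x.x) true) then (1 - 0) else 7) < (((\y.(\z.2)) true) (6 == 7))) then 2 else (((\w.(if false then 5 else 4)) ((let p = true in 6) == ((\q.q) 2))) * (let r = (let s = (\t.true) in (let a = false in (\b.b))) in ((\c.2) (false && false)))))
step 2: [beta@0.0.0] (if ((if true then (1 - 0) else 7) < (((\y.(\z.2)) true) (6 == 7))) then 2 else (((\w.(if false then 5 else 4)) ((let p = true in 6) == ((\q.q) 2))) * (let r = (let s = (\t.true) in (let a = false in (\b.b))) in ((\c.2) (false && false)))))
step 3: [if@0.0] (if ((1 - 0) < (((\y.(\z.2)) true) (6 == 7))) then 2 else (((\w.(if false then 5 else 4)) ((let p = true in 6) == ((\q.q) 2))) * (let r = (let s = (\t.true) in (let a = false in (\b.b))) in ((\c.2) (false && false)))))
step 4: [delta@0.0] (if (1 < (((\y.(\z.2)) true) (6 == 7))) then 2 else (((\w.(if false then 5 else 4)) ((let p = true in 6) == ((\q.q) 2))) * (let r = (let s = (\t.true) in (let a = false in (\b.b))) in ((\c.2) (false && false)))))
step 5: [beta@0.1.0] (if (1 < ((\z.2) (6 == 7))) then 2 else (((\w.(if false then 5 else 4)) ((let p = true in 6) == ((\q.q) 2))) * (let r = (let s = (\t.true) in (let a = false in (\b.b))) in ((\c.2) (false && false)))))
step 6: [delta@0.1.1] (if (1 < ((\z.2) false)) then 2 else (((\w.(if false then 5 else 4)) ((let p = true in 6) == ((\q.q) 2))) * (let r = (let s = (\t.true) in (let a = false in (\b.b))) in ((\c.2) (false && false)))))
step 7: [beta@0.1] (if (1 < 2) then 2 else (((\w.(if false then 5 else 4)) ((let p = true in 6) == ((\q.q) 2))) * (let r = (let s = (\t.true) in (let a = false in (\b.b))) in ((\c.2) (false && false)))))
step 8: [delta@0] (if true then 2 else (((\w.(if false then 5 else 4)) ((let p = true in 6) == ((\q.q) 2))) * (let r = (let s = (\t.true) in (let a = false in (\b.b))) in ((\c.2) (false && false)))))
step 9: [if@root] 2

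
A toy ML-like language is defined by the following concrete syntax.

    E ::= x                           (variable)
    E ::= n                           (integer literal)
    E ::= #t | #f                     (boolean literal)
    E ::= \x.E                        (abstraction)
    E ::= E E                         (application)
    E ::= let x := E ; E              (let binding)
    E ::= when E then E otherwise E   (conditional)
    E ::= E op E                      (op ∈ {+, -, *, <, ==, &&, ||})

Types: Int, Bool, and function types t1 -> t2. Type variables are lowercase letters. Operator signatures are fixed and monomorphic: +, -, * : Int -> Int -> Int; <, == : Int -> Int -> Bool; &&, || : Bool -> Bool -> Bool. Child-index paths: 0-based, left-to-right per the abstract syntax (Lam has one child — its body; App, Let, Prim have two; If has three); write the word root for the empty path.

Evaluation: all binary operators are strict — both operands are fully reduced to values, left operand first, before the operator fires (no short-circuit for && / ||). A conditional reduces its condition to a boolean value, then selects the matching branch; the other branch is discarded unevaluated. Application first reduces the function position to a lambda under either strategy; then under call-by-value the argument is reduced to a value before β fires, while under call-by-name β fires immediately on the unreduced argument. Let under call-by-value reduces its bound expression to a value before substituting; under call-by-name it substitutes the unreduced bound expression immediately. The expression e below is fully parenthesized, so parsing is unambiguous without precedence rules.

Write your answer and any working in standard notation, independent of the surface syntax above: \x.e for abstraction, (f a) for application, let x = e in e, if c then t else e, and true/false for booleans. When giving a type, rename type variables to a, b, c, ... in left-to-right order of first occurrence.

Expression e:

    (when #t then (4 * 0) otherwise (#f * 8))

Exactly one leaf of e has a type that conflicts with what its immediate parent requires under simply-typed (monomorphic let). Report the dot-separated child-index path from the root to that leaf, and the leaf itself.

Answer: 2.0 : false

Derivation:
  unify Bool ~ Bool
  unify Int ~ Int
  unify Int ~ Int
  unify Bool ~ Int
  FAIL: mismatch Bool ~ Int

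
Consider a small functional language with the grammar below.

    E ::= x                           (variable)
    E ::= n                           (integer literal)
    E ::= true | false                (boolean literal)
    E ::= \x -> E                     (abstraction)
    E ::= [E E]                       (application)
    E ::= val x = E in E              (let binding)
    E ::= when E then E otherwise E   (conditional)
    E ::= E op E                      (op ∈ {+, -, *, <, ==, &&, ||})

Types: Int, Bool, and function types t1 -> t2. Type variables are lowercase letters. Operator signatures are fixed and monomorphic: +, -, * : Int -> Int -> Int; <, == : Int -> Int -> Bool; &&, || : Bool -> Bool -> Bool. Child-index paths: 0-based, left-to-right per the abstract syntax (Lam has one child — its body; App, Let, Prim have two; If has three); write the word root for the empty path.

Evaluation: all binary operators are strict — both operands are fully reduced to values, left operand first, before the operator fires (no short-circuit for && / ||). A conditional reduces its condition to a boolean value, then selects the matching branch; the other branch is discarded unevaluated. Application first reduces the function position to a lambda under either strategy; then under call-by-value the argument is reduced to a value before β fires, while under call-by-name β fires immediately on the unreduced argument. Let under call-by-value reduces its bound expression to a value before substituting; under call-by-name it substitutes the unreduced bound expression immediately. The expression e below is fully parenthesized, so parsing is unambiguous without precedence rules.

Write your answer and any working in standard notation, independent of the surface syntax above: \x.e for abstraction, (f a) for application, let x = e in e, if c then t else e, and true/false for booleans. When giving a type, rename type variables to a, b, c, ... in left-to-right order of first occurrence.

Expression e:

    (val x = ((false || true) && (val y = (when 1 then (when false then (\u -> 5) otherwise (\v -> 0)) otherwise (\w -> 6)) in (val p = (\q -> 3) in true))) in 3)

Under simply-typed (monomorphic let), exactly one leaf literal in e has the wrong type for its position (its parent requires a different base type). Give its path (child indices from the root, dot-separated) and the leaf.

Answer: 0.1.0.0 : 1

Trace:
  unify Bool ~ Bool
  unify Bool ~ Bool
  unify Bool ~ Bool
  unify Int ~ Bool
  FAIL: mismatch Int ~ Bool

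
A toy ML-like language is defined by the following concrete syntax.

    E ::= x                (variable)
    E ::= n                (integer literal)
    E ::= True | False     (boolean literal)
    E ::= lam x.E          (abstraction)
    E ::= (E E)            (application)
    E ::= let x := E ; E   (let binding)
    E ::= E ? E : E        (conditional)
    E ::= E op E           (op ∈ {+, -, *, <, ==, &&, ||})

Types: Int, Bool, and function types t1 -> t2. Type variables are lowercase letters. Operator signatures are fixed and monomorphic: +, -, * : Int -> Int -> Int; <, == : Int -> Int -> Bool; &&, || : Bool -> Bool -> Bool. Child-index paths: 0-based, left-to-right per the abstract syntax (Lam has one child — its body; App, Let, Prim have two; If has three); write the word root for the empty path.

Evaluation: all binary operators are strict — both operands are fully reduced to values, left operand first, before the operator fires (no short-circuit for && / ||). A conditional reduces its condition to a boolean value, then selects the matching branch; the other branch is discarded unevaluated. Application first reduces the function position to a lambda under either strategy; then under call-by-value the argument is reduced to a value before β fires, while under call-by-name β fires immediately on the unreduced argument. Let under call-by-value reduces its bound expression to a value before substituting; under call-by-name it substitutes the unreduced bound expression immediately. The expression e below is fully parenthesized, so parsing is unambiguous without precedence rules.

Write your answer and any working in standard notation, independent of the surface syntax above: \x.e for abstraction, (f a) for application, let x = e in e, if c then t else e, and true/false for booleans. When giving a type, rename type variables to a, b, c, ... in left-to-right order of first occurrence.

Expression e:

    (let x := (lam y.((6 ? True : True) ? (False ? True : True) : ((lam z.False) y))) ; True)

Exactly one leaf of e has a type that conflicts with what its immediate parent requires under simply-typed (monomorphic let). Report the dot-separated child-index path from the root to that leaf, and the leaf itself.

Trace:
  unify Int ~ Bool
  FAIL: mismatch Int ~ Bool

Answer: 0.0.0.0 : 6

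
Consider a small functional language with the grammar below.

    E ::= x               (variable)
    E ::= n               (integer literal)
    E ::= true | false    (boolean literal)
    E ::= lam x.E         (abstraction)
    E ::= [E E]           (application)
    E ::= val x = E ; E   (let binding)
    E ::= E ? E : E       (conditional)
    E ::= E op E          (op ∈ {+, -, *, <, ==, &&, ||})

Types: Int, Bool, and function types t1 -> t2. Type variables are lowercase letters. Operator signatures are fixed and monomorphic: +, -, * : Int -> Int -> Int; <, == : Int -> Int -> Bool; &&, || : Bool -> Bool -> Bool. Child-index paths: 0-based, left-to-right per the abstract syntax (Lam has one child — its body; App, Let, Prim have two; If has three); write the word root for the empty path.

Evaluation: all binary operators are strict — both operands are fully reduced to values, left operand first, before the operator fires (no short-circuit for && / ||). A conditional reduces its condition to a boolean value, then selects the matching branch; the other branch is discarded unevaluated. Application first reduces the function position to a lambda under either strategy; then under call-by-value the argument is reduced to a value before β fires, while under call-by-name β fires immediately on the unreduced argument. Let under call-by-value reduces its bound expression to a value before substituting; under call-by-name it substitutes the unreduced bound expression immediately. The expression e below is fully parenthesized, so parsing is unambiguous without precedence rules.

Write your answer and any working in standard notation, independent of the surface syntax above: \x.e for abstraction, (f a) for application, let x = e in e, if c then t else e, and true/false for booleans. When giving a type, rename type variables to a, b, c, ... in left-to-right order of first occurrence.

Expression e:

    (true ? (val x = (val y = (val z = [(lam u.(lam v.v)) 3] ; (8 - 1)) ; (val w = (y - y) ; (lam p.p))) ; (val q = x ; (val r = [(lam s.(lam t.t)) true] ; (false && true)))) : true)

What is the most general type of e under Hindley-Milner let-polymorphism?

Working:
  unify Bool ~ Bool
v : b
\v._ : b -> b
\u._ : a -> b -> b
  unify a -> b -> b ~ Int -> c
  unify a ~ Int
  unify b -> b ~ c
_ _ : b -> b
let z : forall. b -> b
  unify Int ~ Int
  unify Int ~ Int
let y : Int
y : Int
  unify Int ~ Int
y : Int
  unify Int ~ Int
let w : Int
p : d
\p._ : d -> d
let x : forall. d -> d
x : e -> e
let q : forall. e -> e
t : g
\t._ : g -> g
\s._ : f -> g -> g
  unify f -> g -> g ~ Bool -> h
  unify f ~ Bool
  unify g -> g ~ h
_ _ : g -> g
let r : forall. g -> g
  unify Bool ~ Bool
  unify Bool ~ Bool
  unify Bool ~ Bool

Answer: Bool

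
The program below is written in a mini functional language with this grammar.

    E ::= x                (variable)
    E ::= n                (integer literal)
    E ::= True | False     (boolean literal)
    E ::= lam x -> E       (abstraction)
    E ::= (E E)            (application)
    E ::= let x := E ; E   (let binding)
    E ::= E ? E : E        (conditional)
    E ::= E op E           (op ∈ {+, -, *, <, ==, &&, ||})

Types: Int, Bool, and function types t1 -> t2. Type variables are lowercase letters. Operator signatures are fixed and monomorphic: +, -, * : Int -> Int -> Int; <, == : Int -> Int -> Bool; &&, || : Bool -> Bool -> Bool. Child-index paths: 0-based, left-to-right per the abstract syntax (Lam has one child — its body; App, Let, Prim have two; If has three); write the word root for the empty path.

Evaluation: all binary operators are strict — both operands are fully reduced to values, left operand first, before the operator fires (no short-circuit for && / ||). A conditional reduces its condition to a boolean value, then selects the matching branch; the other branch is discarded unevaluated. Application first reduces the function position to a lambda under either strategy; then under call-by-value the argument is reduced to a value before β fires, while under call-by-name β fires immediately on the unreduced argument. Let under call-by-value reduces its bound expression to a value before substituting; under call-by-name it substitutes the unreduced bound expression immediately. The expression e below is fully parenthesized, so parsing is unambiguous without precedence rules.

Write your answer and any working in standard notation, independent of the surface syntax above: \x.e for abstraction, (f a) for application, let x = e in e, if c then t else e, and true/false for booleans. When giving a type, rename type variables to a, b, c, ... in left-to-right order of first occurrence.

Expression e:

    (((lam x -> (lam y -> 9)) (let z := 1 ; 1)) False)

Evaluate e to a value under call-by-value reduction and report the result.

Working:
step 0: (((\x.(\y.9)) (let z = 1 in 1)) false)
step 1: [let@0.1] (((\x.(\y.9)) 1) false)
step 2: [beta@0] ((\y.9) false)
step 3: [beta@root] 9

Answer: 9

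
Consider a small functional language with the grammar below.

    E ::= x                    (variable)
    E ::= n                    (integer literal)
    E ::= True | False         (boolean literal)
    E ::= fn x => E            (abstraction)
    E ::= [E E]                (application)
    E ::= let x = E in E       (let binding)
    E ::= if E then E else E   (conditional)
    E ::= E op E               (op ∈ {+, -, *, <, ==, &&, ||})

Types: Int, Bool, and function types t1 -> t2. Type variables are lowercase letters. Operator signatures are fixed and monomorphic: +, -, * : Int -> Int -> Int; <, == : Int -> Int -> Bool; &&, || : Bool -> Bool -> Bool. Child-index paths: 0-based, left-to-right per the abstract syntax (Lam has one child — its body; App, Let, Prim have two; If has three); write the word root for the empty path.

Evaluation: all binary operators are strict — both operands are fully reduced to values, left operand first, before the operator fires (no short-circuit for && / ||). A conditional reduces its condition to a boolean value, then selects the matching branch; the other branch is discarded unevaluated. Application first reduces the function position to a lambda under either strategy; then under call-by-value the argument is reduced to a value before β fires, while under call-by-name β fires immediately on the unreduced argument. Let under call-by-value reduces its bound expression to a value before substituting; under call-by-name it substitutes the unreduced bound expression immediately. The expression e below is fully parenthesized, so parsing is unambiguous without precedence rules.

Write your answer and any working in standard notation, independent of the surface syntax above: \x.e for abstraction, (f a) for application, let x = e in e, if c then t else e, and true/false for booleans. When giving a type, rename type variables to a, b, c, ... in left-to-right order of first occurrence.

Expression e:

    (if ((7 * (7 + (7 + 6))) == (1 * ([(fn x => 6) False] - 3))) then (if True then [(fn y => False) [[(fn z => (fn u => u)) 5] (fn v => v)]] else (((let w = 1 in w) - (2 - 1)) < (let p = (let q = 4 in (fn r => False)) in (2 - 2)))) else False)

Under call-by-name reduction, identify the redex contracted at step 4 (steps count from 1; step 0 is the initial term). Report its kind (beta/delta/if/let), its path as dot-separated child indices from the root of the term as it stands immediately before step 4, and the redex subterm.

Answer: beta at 0.1.1.0 : ((\x.6) false)

Derivation:
step 0: (if ((7 * (7 + (7 + 6))) == (1 * (((\x.6) false) - 3))) then (if true then ((\y.false) (((\z.(\u.u)) 5) (\v.v))) else (((let w = 1 in w) - (2 - 1)) < (let p = (let q = 4 in (\r.false)) in (2 - 2)))) else false)
step 1: [delta@0.0.1.1] (if ((7 * (7 + 13)) == (1 * (((\x.6) false) - 3))) then (if true then ((\y.false) (((\z.(\u.u)) 5) (\v.v))) else (((let w = 1 in w) - (2 - 1)) < (let p = (let q = 4 in (\r.false)) in (2 - 2)))) else false)
step 2: [delta@0.0.1] (if ((7 * 20) == (1 * (((\x.6) false) - 3))) then (if true then ((\y.false) (((\z.(\u.u)) 5) (\v.v))) else (((let w = 1 in w) - (2 - 1)) < (let p = (let q = 4 in (\r.false)) in (2 - 2)))) else false)
step 3: [delta@0.0] (if (140 == (1 * (((\x.6) false) - 3))) then (if true then ((\y.false) (((\z.(\u.u)) 5) (\v.v))) else (((let w = 1 in w) - (2 - 1)) < (let p = (let q = 4 in (\r.false)) in (2 - 2)))) else false)
step 4: [beta@0.1.1.0] (if (140 == (1 * (6 - 3))) then (if true then ((\y.false) (((\z.(\u.u)) 5) (\v.v))) else (((let w = 1 in w) - (2 - 1)) < (let p = (let q = 4 in (\r.false)) in (2 - 2)))) else false)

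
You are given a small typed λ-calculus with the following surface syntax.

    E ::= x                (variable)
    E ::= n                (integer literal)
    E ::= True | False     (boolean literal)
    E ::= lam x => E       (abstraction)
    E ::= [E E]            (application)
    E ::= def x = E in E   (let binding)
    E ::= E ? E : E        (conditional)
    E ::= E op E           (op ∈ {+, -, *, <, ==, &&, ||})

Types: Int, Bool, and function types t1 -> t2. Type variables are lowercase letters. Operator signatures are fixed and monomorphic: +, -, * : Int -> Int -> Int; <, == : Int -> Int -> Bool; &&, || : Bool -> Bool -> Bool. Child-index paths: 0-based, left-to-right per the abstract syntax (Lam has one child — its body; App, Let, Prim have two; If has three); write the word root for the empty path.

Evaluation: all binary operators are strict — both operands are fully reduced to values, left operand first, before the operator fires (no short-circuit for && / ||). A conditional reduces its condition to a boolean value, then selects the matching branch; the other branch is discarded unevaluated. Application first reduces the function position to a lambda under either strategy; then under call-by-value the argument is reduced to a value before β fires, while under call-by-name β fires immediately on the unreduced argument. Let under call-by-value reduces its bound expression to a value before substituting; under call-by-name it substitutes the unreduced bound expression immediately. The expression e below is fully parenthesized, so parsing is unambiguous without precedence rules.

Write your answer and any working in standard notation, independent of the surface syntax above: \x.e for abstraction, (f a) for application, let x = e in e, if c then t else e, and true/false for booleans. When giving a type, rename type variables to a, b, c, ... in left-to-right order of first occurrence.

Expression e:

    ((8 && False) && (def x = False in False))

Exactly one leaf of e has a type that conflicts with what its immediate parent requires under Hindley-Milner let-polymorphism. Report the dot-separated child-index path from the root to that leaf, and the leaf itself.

Trace:
  unify Int ~ Bool
  FAIL: mismatch Int ~ Bool

Answer: 0.0 : 8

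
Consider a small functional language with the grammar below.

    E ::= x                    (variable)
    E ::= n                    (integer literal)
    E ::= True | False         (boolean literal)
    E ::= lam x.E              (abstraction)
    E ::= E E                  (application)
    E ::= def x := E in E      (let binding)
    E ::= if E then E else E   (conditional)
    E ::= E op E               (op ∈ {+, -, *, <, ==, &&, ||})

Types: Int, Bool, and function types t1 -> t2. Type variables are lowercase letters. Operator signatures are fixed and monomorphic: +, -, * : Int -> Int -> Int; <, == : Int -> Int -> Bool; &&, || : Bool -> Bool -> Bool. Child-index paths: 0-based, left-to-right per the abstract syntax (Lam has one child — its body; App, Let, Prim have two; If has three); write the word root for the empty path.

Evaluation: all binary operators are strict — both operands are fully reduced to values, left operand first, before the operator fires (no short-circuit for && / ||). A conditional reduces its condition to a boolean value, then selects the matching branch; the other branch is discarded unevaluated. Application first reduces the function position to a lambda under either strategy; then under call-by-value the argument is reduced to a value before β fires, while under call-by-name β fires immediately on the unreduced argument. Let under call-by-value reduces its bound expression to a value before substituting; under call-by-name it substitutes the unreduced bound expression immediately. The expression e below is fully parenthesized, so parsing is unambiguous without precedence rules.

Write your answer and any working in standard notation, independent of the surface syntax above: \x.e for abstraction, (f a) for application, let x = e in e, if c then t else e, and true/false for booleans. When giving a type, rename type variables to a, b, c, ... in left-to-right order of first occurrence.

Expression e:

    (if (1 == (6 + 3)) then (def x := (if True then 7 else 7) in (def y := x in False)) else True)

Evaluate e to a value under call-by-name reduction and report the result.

Answer: true

Working:
step 0: (if (1 == (6 + 3)) then (let x = (if true then 7 else 7) in (let y = x in false)) else true)
step 1: [delta@0.1] (if (1 == 9) then (let x = (if true then 7 else 7) in (let y = x in false)) else true)
step 2: [delta@0] (if false then (let x = (if true then 7 else 7) in (let y = x in false)) else true)
step 3: [if@root] true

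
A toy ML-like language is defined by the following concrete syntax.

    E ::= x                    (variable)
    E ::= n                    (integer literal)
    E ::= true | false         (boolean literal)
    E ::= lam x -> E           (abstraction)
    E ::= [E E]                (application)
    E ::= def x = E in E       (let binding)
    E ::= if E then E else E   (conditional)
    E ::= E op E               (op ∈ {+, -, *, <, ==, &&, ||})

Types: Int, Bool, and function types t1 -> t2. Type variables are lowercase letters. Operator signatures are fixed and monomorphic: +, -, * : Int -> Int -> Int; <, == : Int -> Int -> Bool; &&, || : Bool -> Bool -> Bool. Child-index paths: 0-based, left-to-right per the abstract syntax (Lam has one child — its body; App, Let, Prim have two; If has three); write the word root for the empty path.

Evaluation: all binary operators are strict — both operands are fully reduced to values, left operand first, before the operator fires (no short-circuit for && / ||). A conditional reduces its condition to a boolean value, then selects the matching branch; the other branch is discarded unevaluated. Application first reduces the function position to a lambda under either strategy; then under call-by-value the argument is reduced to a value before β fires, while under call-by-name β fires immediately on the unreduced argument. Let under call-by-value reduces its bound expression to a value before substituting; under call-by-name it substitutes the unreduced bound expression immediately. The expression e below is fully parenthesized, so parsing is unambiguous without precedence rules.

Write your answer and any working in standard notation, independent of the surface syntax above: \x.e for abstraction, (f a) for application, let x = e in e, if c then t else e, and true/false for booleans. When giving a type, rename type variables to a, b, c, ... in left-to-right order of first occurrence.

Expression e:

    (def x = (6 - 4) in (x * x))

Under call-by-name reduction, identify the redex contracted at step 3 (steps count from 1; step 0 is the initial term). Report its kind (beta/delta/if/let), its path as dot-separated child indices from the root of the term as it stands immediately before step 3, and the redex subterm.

Working:
step 0: (let x = (6 - 4) in (x * x))
step 1: [let@root] ((6 - 4) * (6 - 4))
step 2: [delta@0] (2 * (6 - 4))
step 3: [delta@1] (2 * 2)

Answer: delta at 1 : (6 - 4)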